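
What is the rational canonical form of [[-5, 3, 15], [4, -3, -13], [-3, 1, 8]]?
R = [[0, 0, 1], [1, 0, 3], [0, 1, 0]]

The invariant factors of A (the non-unit diagonal entries of the Smith normal form of xI - A over ℚ[x]) are x^3 - 3x - 1, each dividing the next. The characteristic polynomial is their product, x^3 - 3x - 1.

The rational canonical form is the block-diagonal matrix of companion matrices C(f_i):
R = [[0, 0, 1], [1, 0, 3], [0, 1, 0]].

Note the characteristic polynomial does not split into linear factors over ℚ, so A has no Jordan form over ℚ; the rational canonical form exists over any field.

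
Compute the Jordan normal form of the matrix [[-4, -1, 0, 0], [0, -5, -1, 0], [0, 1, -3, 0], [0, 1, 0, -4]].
The characteristic polynomial is det(xI - A) = (x + 4)^4, so the eigenvalues are -4 (algebraic multiplicity 4).

For λ = -4: rank(A + 4I) = 2, rank((A + 4I)^2) = 1, rank((A + 4I)^3) = 0. The eigenspace has dimension 4 - 2 = 2, so there are 2 Jordan blocks; the rank sequence gives block sizes [3, 1].

Assembling the blocks gives the Jordan form J above.

J = [[-4, 1, 0, 0], [0, -4, 1, 0], [0, 0, -4, 0], [0, 0, 0, -4]]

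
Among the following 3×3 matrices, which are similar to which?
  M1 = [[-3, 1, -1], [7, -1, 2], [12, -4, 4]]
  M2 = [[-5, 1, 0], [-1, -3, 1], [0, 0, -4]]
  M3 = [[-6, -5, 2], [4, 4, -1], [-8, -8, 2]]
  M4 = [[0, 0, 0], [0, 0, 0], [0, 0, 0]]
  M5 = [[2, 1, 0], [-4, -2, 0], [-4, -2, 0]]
Characteristic polynomials: χ_{M1} = x^3, χ_{M2} = (x + 4)^3, χ_{M3} = x^3, χ_{M4} = x^3, χ_{M5} = x^3.

{M1, M3}: invariant factors x^3.

{M2}: invariant factors (x + 4)^3.

{M4}: invariant factors x, x, x.

{M5}: invariant factors x, x^2.

Matrices are similar if and only if their invariant-factor lists agree; the partition into similarity classes is {M1, M3}, {M2}, {M4}, {M5}.

4 classes: {M1, M3}, {M2}, {M4}, {M5}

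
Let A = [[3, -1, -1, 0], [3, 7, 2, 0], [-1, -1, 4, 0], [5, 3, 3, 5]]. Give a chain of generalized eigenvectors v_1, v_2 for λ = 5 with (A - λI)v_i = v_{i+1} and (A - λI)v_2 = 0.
We seek v_1 ∈ ker((A - 5I)^2) \ ker(A - 5I), then set v_{i+1} = (A - 5I) v_i.

One such chain is v_1 = [[-1, 1, 1, 2]]^T, v_2 = [[0, 1, -1, 1]]^T. Check: (A - 5I) v_2 = [[0, 0, 0, 0]]^T = 0.

v_1 = [[-1, 1, 1, 2]]^T, v_2 = [[0, 1, -1, 1]]^T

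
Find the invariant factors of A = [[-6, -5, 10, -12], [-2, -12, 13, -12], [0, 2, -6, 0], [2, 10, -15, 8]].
x + 4, (x + 4)^3

The Jordan structure of A has elementary divisors (x + 4)^3, (x + 4). Arranging the block sizes at each eigenvalue in decreasing order and taking row products gives the invariant factors.

Invariant factors (smallest first, each dividing the next): x + 4, (x + 4)^3.

Check: the last factor (x + 4)^3 is the minimal polynomial, and the product (x + 4)^4 is the characteristic polynomial.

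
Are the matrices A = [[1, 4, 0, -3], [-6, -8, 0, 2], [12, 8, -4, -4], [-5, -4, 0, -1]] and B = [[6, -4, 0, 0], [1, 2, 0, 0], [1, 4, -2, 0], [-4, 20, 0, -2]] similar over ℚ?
No.

trace(A) = -12 but trace(B) = 4. The trace is a similarity invariant, so A and B are not similar.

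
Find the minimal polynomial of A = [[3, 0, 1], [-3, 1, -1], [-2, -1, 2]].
The characteristic polynomial factors as (x - 2)^3. The minimal polynomial is ∏(x - λ)^{k_λ} where k_λ is the size of the largest Jordan block at λ.

For λ = 2: rank(A - 2I) = 2, and the largest Jordan block has size 3 (the smallest k with rank((A - 2I)^k) = rank((A - 2I)^(k+1))).

So m_A(x) = (x - 2)^3.

m_A(x) = (x - 2)^3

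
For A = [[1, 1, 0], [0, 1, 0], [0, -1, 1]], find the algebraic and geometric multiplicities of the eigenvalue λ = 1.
algebraic multiplicity 3, geometric multiplicity 2

The characteristic polynomial is (x - 1)^3, so the factor x - 1 appears with exponent 3: the algebraic multiplicity is 3.

rank(A - I) = 1, so the eigenspace has dimension 3 - 1 = 2: the geometric multiplicity is 2.

Since 2 < 3, A is not diagonalizable.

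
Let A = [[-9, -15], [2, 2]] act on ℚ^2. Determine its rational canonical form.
R = [[0, -12], [1, -7]]

The invariant factors of A (the non-unit diagonal entries of the Smith normal form of xI - A over ℚ[x]) are (x + 3)(x + 4), each dividing the next. The characteristic polynomial is their product, (x + 3)(x + 4).

The rational canonical form is the block-diagonal matrix of companion matrices C(f_i):
R = [[0, -12], [1, -7]].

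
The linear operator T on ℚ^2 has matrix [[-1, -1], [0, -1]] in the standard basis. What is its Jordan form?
J = [[-1, 1], [0, -1]]

The characteristic polynomial is det(xI - A) = (x + 1)^2, so the eigenvalues are -1 (algebraic multiplicity 2).

For λ = -1: rank(A + I) = 1, rank((A + I)^2) = 0. The eigenspace has dimension 2 - 1 = 1, so there is 1 Jordan block; the rank sequence gives block sizes [2].

Assembling the blocks gives the Jordan form J above.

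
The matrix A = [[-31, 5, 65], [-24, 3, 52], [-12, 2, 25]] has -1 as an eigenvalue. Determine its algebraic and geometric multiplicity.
The characteristic polynomial is (x + 1)^3, so the factor x + 1 appears with exponent 3: the algebraic multiplicity is 3.

rank(A + I) = 1, so the eigenspace has dimension 3 - 1 = 2: the geometric multiplicity is 2.

Since 2 < 3, A is not diagonalizable.

algebraic multiplicity 3, geometric multiplicity 2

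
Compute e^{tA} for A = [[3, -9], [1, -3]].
A has Jordan form J = [[0, 1], [0, 0]] with A = PJP^{-1}, so e^{tA} = P e^{tJ} P^{-1}.

For a Jordan block J_k(λ), e^{tJ_k(λ)} = e^{λt} · (I + tN + t^2 N^2/2! + ... + t^{k-1} N^{k-1}/(k-1)!) where N is the nilpotent superdiagonal part.

Assembling the blocks and conjugating back gives the entries of e^{tA} as shown above.

e^{tA} = [[3*t + 1, -9*t], [t, 1 - 3*t]]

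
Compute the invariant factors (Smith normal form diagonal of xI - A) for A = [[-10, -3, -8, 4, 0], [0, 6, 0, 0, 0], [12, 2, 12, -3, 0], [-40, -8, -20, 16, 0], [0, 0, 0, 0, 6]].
x - 6, (x - 6)^2, (x - 6)^2

The Jordan structure of A has elementary divisors (x - 6)^2, (x - 6)^2, (x - 6). Arranging the block sizes at each eigenvalue in decreasing order and taking row products gives the invariant factors.

Invariant factors (smallest first, each dividing the next): x - 6, (x - 6)^2, (x - 6)^2.

Check: the last factor (x - 6)^2 is the minimal polynomial, and the product (x - 6)^5 is the characteristic polynomial.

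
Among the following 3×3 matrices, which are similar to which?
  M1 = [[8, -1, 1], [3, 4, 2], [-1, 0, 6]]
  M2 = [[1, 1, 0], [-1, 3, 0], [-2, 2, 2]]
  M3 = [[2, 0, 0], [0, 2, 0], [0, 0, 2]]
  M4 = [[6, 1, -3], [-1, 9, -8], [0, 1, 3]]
Characteristic polynomials: χ_{M1} = (x - 6)^3, χ_{M2} = (x - 2)^3, χ_{M3} = (x - 2)^3, χ_{M4} = (x - 6)^3.

{M1, M4}: invariant factors (x - 6)^3.

{M2}: invariant factors x - 2, (x - 2)^2.

{M3}: invariant factors x - 2, x - 2, x - 2.

Matrices are similar if and only if their invariant-factor lists agree; the partition into similarity classes is {M1, M4}, {M2}, {M3}.

3 classes: {M1, M4}, {M2}, {M3}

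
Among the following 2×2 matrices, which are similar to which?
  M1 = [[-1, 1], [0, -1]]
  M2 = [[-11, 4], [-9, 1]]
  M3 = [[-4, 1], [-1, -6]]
Characteristic polynomials: χ_{M1} = (x + 1)^2, χ_{M2} = (x + 5)^2, χ_{M3} = (x + 5)^2.

{M1}: invariant factors (x + 1)^2.

{M2, M3}: invariant factors (x + 5)^2.

Matrices are similar if and only if their invariant-factor lists agree; the partition into similarity classes is {M1}, {M2, M3}.

2 classes: {M1}, {M2, M3}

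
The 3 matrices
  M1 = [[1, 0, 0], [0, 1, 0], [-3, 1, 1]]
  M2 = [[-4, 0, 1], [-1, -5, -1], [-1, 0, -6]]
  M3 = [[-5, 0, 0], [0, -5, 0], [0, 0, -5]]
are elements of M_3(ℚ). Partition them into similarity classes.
3 classes: {M1}, {M2}, {M3}

Characteristic polynomials: χ_{M1} = (x - 1)^3, χ_{M2} = (x + 5)^3, χ_{M3} = (x + 5)^3.

{M1}: invariant factors x - 1, (x - 1)^2.

{M2}: invariant factors x + 5, (x + 5)^2.

{M3}: invariant factors x + 5, x + 5, x + 5.

Matrices are similar if and only if their invariant-factor lists agree; the partition into similarity classes is {M1}, {M2}, {M3}.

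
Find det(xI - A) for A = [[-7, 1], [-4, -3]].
xI - A = [[x + 7, -1], [4, x + 3]].

Expanding det(xI - A) along the first row:
det(xI - A) = + (x + 7)·det([[x + 3]]) - (-1)·det([[4]]).

Evaluating gives χ_A(x) = x^2 + 10x + 25 = (x + 5)^2.

χ_A(x) = (x + 5)^2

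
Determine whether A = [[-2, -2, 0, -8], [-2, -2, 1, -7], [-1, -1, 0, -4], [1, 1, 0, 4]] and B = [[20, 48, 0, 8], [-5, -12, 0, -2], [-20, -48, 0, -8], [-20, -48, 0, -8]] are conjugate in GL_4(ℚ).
Both have characteristic polynomial x^4, but the minimal polynomial of A is x^3 while the minimal polynomial of B is x^2. The minimal polynomial is a similarity invariant, so A and B are not similar.

No.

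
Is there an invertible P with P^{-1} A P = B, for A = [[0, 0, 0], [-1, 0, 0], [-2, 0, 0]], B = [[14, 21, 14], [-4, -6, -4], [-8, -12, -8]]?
Yes.

Two matrices over a field are similar if and only if they have the same invariant factors.

Both A and B have characteristic polynomial x^3 and minimal polynomial x^2. Computing further, both have invariant factors x, x^2. Hence A and B are similar.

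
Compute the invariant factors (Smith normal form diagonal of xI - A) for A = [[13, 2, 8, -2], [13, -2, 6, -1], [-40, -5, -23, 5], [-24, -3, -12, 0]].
The Jordan structure of A has elementary divisors (x + 3)^3, (x + 3). Arranging the block sizes at each eigenvalue in decreasing order and taking row products gives the invariant factors.

Invariant factors (smallest first, each dividing the next): x + 3, (x + 3)^3.

Check: the last factor (x + 3)^3 is the minimal polynomial, and the product (x + 3)^4 is the characteristic polynomial.

x + 3, (x + 3)^3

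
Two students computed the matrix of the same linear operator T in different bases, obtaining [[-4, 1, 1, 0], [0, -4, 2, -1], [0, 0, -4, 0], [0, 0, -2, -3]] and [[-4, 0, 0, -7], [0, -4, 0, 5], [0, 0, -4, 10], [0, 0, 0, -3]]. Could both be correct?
Both have characteristic polynomial (x + 3)(x + 4)^3, but the minimal polynomial of A is (x + 3)(x + 4)^2 while the minimal polynomial of B is (x + 3)(x + 4). The minimal polynomial is a similarity invariant, so A and B are not similar.

No.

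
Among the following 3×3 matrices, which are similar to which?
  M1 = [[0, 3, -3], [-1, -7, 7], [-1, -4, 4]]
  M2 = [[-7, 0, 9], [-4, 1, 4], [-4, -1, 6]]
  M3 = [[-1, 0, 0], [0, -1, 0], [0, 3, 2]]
Characteristic polynomials: χ_{M1} = x^2(x + 3), χ_{M2} = (x - 2)(x + 1)^2, χ_{M3} = (x - 2)(x + 1)^2.

{M1}: invariant factors x^2(x + 3).

{M2}: invariant factors (x - 2)(x + 1)^2.

{M3}: invariant factors x + 1, (x - 2)(x + 1).

Matrices are similar if and only if their invariant-factor lists agree; the partition into similarity classes is {M1}, {M2}, {M3}.

3 classes: {M1}, {M2}, {M3}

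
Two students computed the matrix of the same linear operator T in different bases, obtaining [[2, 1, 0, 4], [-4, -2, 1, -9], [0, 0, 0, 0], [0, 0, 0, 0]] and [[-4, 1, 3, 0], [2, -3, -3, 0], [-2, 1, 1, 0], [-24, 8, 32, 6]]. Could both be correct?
χ_A(x) = x^4 but χ_B(x) = (x - 6)(x + 2)^3. The characteristic polynomial is a similarity invariant, so A and B are not similar.

No.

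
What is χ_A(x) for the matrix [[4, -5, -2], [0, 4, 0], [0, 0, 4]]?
χ_A(x) = (x - 4)^3

xI - A = [[x - 4, 5, 2], [0, x - 4, 0], [0, 0, x - 4]].

Expanding det(xI - A) along the first row:
det(xI - A) = + (x - 4)·det([[x - 4, 0], [0, x - 4]]) - (5)·det([[0, 0], [0, x - 4]]) + (2)·det([[0, x - 4], [0, 0]]).

Evaluating gives χ_A(x) = x^3 - 12x^2 + 48x - 64 = (x - 4)^3.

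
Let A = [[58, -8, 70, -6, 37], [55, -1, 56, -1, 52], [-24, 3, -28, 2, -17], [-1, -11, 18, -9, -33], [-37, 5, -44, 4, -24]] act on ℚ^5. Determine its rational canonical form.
The invariant factors of A (the non-unit diagonal entries of the Smith normal form of xI - A over ℚ[x]) are (x - 3)(x + 1)(x + 2)^3, each dividing the next. The characteristic polynomial is their product, (x - 3)(x + 1)(x + 2)^3.

The rational canonical form is the block-diagonal matrix of companion matrices C(f_i):
R = [[0, 0, 0, 0, 24], [1, 0, 0, 0, 52], [0, 1, 0, 0, 34], [0, 0, 1, 0, 3], [0, 0, 0, 1, -4]].

R = [[0, 0, 0, 0, 24], [1, 0, 0, 0, 52], [0, 1, 0, 0, 34], [0, 0, 1, 0, 3], [0, 0, 0, 1, -4]]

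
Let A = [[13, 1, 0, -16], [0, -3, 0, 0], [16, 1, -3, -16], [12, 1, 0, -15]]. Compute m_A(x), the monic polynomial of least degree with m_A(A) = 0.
The characteristic polynomial factors as (x - 1)(x + 3)^3. The minimal polynomial is ∏(x - λ)^{k_λ} where k_λ is the size of the largest Jordan block at λ.

For λ = -3: rank(A + 3I) = 2, and the largest Jordan block has size 2 (the smallest k with rank((A + 3I)^k) = rank((A + 3I)^(k+1))).
For λ = 1: rank(A - I) = 3, and the largest Jordan block has size 1 (the smallest k with rank((A - I)^k) = rank((A - I)^(k+1))).

So m_A(x) = (x - 1)(x + 3)^2.

m_A(x) = (x - 1)(x + 3)^2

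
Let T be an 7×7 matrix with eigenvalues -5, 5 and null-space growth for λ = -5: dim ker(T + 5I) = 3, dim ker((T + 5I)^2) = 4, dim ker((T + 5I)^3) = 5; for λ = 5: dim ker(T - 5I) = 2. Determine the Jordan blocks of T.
λ = -5: successive nullity increments [3, 1, 1] count blocks of size ≥ k; block sizes are [3, 1, 1].
λ = 5: successive nullity increments [2] count blocks of size ≥ k; block sizes are [1, 1].

Jordan blocks: (-5, 3), (-5, 1), (-5, 1), (5, 1), (5, 1)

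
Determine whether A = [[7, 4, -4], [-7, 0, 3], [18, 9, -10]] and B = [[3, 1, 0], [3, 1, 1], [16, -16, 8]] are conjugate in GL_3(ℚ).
trace(A) = -3 but trace(B) = 12. The trace is a similarity invariant, so A and B are not similar.

No.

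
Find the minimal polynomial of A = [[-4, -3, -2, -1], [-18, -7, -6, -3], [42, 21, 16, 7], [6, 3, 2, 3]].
The characteristic polynomial factors as (x - 2)^4. The minimal polynomial is ∏(x - λ)^{k_λ} where k_λ is the size of the largest Jordan block at λ.

For λ = 2: rank(A - 2I) = 1, and the largest Jordan block has size 2 (the smallest k with rank((A - 2I)^k) = rank((A - 2I)^(k+1))).

So m_A(x) = (x - 2)^2.

m_A(x) = (x - 2)^2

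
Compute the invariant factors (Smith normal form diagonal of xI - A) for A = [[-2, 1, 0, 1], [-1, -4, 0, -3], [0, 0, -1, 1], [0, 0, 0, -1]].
(x + 1)^2(x + 3)^2

The Jordan structure of A has elementary divisors (x + 3)^2, (x + 1)^2. Arranging the block sizes at each eigenvalue in decreasing order and taking row products gives the invariant factors.

Invariant factors (smallest first, each dividing the next): (x + 1)^2(x + 3)^2.

Check: the last factor (x + 1)^2(x + 3)^2 is the minimal polynomial, and the product (x + 1)^2(x + 3)^2 is the characteristic polynomial.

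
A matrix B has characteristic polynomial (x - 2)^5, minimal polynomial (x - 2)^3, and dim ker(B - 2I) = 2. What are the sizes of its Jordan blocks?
λ = 2: algebraic multiplicity 5 (exponent in χ_B), largest block size 3 (exponent in m_B), 2 blocks (geometric multiplicity). These force block sizes [3, 2].

Jordan blocks: (2, 3), (2, 2)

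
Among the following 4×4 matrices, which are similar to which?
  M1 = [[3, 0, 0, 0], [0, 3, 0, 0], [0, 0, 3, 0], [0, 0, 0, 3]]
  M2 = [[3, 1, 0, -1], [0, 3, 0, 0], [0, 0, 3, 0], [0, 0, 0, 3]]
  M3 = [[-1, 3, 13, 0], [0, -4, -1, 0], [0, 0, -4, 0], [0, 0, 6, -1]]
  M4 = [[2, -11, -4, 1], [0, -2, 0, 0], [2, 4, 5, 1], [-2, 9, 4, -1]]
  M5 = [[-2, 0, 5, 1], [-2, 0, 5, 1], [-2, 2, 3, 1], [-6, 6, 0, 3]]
4 classes: {M1}, {M2}, {M3}, {M4, M5}

Characteristic polynomials: χ_{M1} = (x - 3)^4, χ_{M2} = (x - 3)^4, χ_{M3} = (x + 1)^2(x + 4)^2, χ_{M4} = x(x - 3)^2(x + 2), χ_{M5} = x(x - 3)^2(x + 2).

{M1}: invariant factors x - 3, x - 3, x - 3, x - 3.

{M2}: invariant factors x - 3, x - 3, (x - 3)^2.

{M3}: invariant factors x + 1, (x + 1)(x + 4)^2.

{M4, M5}: invariant factors x(x - 3)^2(x + 2).

Matrices are similar if and only if their invariant-factor lists agree; the partition into similarity classes is {M1}, {M2}, {M3}, {M4, M5}.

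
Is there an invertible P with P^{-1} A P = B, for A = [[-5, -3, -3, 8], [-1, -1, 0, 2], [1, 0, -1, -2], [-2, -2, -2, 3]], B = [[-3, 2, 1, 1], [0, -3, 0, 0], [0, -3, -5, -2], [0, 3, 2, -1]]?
trace(A) = -4 but trace(B) = -12. The trace is a similarity invariant, so A and B are not similar.

No.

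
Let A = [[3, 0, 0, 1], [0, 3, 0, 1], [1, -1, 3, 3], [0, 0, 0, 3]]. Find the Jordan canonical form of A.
The characteristic polynomial is det(xI - A) = (x - 3)^4, so the eigenvalues are 3 (algebraic multiplicity 4).

For λ = 3: rank(A - 3I) = 2, rank((A - 3I)^2) = 0. The eigenspace has dimension 4 - 2 = 2, so there are 2 Jordan blocks; the rank sequence gives block sizes [2, 2].

Assembling the blocks gives the Jordan form J above.

J = [[3, 1, 0, 0], [0, 3, 0, 0], [0, 0, 3, 1], [0, 0, 0, 3]]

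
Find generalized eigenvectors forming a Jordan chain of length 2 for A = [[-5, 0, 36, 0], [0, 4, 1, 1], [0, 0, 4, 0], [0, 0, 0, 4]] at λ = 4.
We seek v_1 ∈ ker((A - 4I)^2) \ ker(A - 4I), then set v_{i+1} = (A - 4I) v_i.

One such chain is v_1 = [[0, 0, 0, 1]]^T, v_2 = [[0, 1, 0, 0]]^T. Check: (A - 4I) v_2 = [[0, 0, 0, 0]]^T = 0.

v_1 = [[0, 0, 0, 1]]^T, v_2 = [[0, 1, 0, 0]]^T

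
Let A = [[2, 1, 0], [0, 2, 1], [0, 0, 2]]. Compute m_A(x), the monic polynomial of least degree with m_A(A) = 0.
The characteristic polynomial factors as (x - 2)^3. The minimal polynomial is ∏(x - λ)^{k_λ} where k_λ is the size of the largest Jordan block at λ.

For λ = 2: rank(A - 2I) = 2, and the largest Jordan block has size 3 (the smallest k with rank((A - 2I)^k) = rank((A - 2I)^(k+1))).

So m_A(x) = (x - 2)^3.

m_A(x) = (x - 2)^3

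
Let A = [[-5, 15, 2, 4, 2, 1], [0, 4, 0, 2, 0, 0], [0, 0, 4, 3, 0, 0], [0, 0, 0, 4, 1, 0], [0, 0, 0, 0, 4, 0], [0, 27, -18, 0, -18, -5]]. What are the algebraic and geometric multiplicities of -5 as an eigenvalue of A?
The characteristic polynomial is (x - 4)^4(x + 5)^2, so the factor x + 5 appears with exponent 2: the algebraic multiplicity is 2.

rank(A + 5I) = 5, so the eigenspace has dimension 6 - 5 = 1: the geometric multiplicity is 1.

Since 1 < 2, A is not diagonalizable.

algebraic multiplicity 2, geometric multiplicity 1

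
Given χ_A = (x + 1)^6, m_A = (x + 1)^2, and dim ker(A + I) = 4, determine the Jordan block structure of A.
λ = -1: algebraic multiplicity 6 (exponent in χ_A), largest block size 2 (exponent in m_A), 4 blocks (geometric multiplicity). These force block sizes [2, 2, 1, 1].

Jordan blocks: (-1, 2), (-1, 2), (-1, 1), (-1, 1)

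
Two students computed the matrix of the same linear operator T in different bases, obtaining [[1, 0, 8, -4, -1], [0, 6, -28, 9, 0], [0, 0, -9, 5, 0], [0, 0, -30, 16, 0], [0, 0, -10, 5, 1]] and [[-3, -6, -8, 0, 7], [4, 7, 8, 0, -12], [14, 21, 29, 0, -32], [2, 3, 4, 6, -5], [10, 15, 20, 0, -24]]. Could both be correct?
Yes.

Two matrices over a field are similar if and only if they have the same invariant factors.

Both A and B have characteristic polynomial (x - 6)^2(x - 1)^3 and minimal polynomial (x - 6)^2(x - 1)^2. Computing further, both have invariant factors x - 1, (x - 6)^2(x - 1)^2. Hence A and B are similar.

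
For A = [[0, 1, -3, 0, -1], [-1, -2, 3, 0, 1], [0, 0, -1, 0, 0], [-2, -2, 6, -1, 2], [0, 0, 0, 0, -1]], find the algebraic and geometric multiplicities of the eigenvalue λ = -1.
The characteristic polynomial is (x + 1)^5, so the factor x + 1 appears with exponent 5: the algebraic multiplicity is 5.

rank(A + I) = 1, so the eigenspace has dimension 5 - 1 = 4: the geometric multiplicity is 4.

Since 4 < 5, A is not diagonalizable.

algebraic multiplicity 5, geometric multiplicity 4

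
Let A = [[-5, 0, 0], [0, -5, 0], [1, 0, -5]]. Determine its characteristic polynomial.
χ_A(x) = (x + 5)^3

xI - A = [[x + 5, 0, 0], [0, x + 5, 0], [-1, 0, x + 5]].

Expanding det(xI - A) along the first row:
det(xI - A) = + (x + 5)·det([[x + 5, 0], [0, x + 5]]) - (0)·det([[0, 0], [-1, x + 5]]) + (0)·det([[0, x + 5], [-1, 0]]).

Evaluating gives χ_A(x) = x^3 + 15x^2 + 75x + 125 = (x + 5)^3.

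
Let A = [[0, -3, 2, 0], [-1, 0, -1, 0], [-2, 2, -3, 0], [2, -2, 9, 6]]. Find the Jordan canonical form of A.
J = [[-1, 1, 0, 0], [0, -1, 1, 0], [0, 0, -1, 0], [0, 0, 0, 6]]

The characteristic polynomial is det(xI - A) = (x - 6)(x + 1)^3, so the eigenvalues are -1 (algebraic multiplicity 3), 6 (algebraic multiplicity 1).

For λ = -1: rank(A + I) = 3, rank((A + I)^2) = 2, rank((A + I)^3) = 1. The eigenspace has dimension 4 - 3 = 1, so there is 1 Jordan block; the rank sequence gives block sizes [3].

For λ = 6: algebraic multiplicity 1 gives one 1×1 block.

Assembling the blocks gives the Jordan form J above.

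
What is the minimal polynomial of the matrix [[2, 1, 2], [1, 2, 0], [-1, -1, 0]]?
m_A(x) = (x - 2)(x - 1)^2

The characteristic polynomial factors as (x - 2)(x - 1)^2. The minimal polynomial is ∏(x - λ)^{k_λ} where k_λ is the size of the largest Jordan block at λ.

For λ = 1: rank(A - I) = 2, and the largest Jordan block has size 2 (the smallest k with rank((A - I)^k) = rank((A - I)^(k+1))).
For λ = 2: rank(A - 2I) = 2, and the largest Jordan block has size 1 (the smallest k with rank((A - 2I)^k) = rank((A - 2I)^(k+1))).

So m_A(x) = (x - 2)(x - 1)^2.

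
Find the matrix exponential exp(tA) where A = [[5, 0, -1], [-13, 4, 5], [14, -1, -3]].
e^{tA} = [[(-5*t^2 + 6*t + 2)*e^{2*t}/2, t^2*e^{2*t}/2, t*(t - 1)*e^{2*t}], [t*(5*t - 26)*e^{2*t}/2, (-t^2 + 4*t + 2)*e^{2*t}/2, t*(5 - t)*e^{2*t}], [t*(28 - 15*t)*e^{2*t}/2, t*(3*t - 2)*e^{2*t}/2, (3*t^2 - 5*t + 1)*e^{2*t}]]

A has Jordan form J = [[2, 1, 0], [0, 2, 1], [0, 0, 2]] with A = PJP^{-1}, so e^{tA} = P e^{tJ} P^{-1}.

For a Jordan block J_k(λ), e^{tJ_k(λ)} = e^{λt} · (I + tN + t^2 N^2/2! + ... + t^{k-1} N^{k-1}/(k-1)!) where N is the nilpotent superdiagonal part.

Assembling the blocks and conjugating back gives the entries of e^{tA} as shown above.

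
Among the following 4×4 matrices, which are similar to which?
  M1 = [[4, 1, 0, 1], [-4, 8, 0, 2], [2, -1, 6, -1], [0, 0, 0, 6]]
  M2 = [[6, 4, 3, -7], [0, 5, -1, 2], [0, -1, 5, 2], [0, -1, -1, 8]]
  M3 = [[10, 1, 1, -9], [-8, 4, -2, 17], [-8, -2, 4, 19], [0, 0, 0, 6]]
Characteristic polynomials: χ_{M1} = (x - 6)^4, χ_{M2} = (x - 6)^4, χ_{M3} = (x - 6)^4.

{M1}: invariant factors x - 6, x - 6, (x - 6)^2.

{M2, M3}: invariant factors (x - 6)^2, (x - 6)^2.

Matrices are similar if and only if their invariant-factor lists agree; the partition into similarity classes is {M1}, {M2, M3}.

2 classes: {M1}, {M2, M3}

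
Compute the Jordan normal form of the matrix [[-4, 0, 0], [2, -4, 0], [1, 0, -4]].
The characteristic polynomial is det(xI - A) = (x + 4)^3, so the eigenvalues are -4 (algebraic multiplicity 3).

For λ = -4: rank(A + 4I) = 1, rank((A + 4I)^2) = 0. The eigenspace has dimension 3 - 1 = 2, so there are 2 Jordan blocks; the rank sequence gives block sizes [2, 1].

Assembling the blocks gives the Jordan form J above.

J = [[-4, 1, 0], [0, -4, 0], [0, 0, -4]]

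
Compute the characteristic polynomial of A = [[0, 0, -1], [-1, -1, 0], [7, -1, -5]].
xI - A = [[x, 0, 1], [1, x + 1, 0], [-7, 1, x + 5]].

Expanding det(xI - A) along the first row:
det(xI - A) = + (x)·det([[x + 1, 0], [1, x + 5]]) - (0)·det([[1, 0], [-7, x + 5]]) + (1)·det([[1, x + 1], [-7, 1]]).

Evaluating gives χ_A(x) = x^3 + 6x^2 + 12x + 8 = (x + 2)^3.

χ_A(x) = (x + 2)^3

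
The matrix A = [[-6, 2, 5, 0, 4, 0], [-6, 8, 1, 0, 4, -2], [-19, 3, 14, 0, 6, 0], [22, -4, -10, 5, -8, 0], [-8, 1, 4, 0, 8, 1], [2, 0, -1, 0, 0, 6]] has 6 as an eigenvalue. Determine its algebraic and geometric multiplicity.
The characteristic polynomial is (x - 6)^5(x - 5), so the factor x - 6 appears with exponent 5: the algebraic multiplicity is 5.

rank(A - 6I) = 4, so the eigenspace has dimension 6 - 4 = 2: the geometric multiplicity is 2.

Since 2 < 5, A is not diagonalizable.

algebraic multiplicity 5, geometric multiplicity 2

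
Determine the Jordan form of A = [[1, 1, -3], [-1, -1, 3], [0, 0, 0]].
The characteristic polynomial is det(xI - A) = x^3, so the eigenvalues are 0 (algebraic multiplicity 3).

For λ = 0: rank(A) = 1, rank(A^2) = 0. The eigenspace has dimension 3 - 1 = 2, so there are 2 Jordan blocks; the rank sequence gives block sizes [2, 1].

Assembling the blocks gives the Jordan form J above.

J = [[0, 1, 0], [0, 0, 0], [0, 0, 0]]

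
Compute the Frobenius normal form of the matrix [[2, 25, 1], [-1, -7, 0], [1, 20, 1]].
The invariant factors of A (the non-unit diagonal entries of the Smith normal form of xI - A over ℚ[x]) are (x + 1)^2(x + 2), each dividing the next. The characteristic polynomial is their product, (x + 1)^2(x + 2).

The rational canonical form is the block-diagonal matrix of companion matrices C(f_i):
R = [[0, 0, -2], [1, 0, -5], [0, 1, -4]].

R = [[0, 0, -2], [1, 0, -5], [0, 1, -4]]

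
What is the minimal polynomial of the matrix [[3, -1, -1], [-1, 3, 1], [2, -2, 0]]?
m_A(x) = (x - 2)^2

The characteristic polynomial factors as (x - 2)^3. The minimal polynomial is ∏(x - λ)^{k_λ} where k_λ is the size of the largest Jordan block at λ.

For λ = 2: rank(A - 2I) = 1, and the largest Jordan block has size 2 (the smallest k with rank((A - 2I)^k) = rank((A - 2I)^(k+1))).

So m_A(x) = (x - 2)^2.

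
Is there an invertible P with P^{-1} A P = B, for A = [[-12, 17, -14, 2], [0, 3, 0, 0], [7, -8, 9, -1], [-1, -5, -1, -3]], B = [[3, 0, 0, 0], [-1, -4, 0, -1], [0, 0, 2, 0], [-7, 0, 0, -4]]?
Two matrices over a field are similar if and only if they have the same invariant factors.

Both A and B have characteristic polynomial (x - 3)(x - 2)(x + 4)^2 and minimal polynomial (x - 3)(x - 2)(x + 4)^2. Computing further, both have invariant factors (x - 3)(x - 2)(x + 4)^2. Hence A and B are similar.

Yes.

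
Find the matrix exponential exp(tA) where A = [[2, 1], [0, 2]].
A has Jordan form J = [[2, 1], [0, 2]] with A = PJP^{-1}, so e^{tA} = P e^{tJ} P^{-1}.

For a Jordan block J_k(λ), e^{tJ_k(λ)} = e^{λt} · (I + tN + t^2 N^2/2! + ... + t^{k-1} N^{k-1}/(k-1)!) where N is the nilpotent superdiagonal part.

Assembling the blocks and conjugating back gives the entries of e^{tA} as shown above.

e^{tA} = [[e^{2*t}, t*e^{2*t}], [0, e^{2*t}]]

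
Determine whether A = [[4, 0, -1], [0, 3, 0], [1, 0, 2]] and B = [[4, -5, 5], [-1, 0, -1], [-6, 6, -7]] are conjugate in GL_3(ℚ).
trace(A) = 9 but trace(B) = -3. The trace is a similarity invariant, so A and B are not similar.

No.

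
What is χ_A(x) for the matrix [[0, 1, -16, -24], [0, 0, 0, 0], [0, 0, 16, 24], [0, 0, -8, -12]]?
xI - A = [[x, -1, 16, 24], [0, x, 0, 0], [0, 0, x - 16, -24], [0, 0, 8, x + 12]].

Expanding det(xI - A) along the first row:
det(xI - A) = + (x)·det([[x, 0, 0], [0, x - 16, -24], [0, 8, x + 12]]) - (-1)·det([[0, 0, 0], [0, x - 16, -24], [0, 8, x + 12]]) + (16)·det([[0, x, 0], [0, 0, -24], [0, 0, x + 12]]) - (24)·det([[0, x, 0], [0, 0, x - 16], [0, 0, 8]]).

Evaluating gives χ_A(x) = x^4 - 4x^3 = x^3(x - 4).

χ_A(x) = x^3(x - 4)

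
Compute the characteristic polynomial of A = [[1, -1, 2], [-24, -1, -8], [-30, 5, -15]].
χ_A(x) = (x + 5)^3

xI - A = [[x - 1, 1, -2], [24, x + 1, 8], [30, -5, x + 15]].

Expanding det(xI - A) along the first row:
det(xI - A) = + (x - 1)·det([[x + 1, 8], [-5, x + 15]]) - (1)·det([[24, 8], [30, x + 15]]) + (-2)·det([[24, x + 1], [30, -5]]).

Evaluating gives χ_A(x) = x^3 + 15x^2 + 75x + 125 = (x + 5)^3.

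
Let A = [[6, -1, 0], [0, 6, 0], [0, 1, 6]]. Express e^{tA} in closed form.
A has Jordan form J = [[6, 1, 0], [0, 6, 0], [0, 0, 6]] with A = PJP^{-1}, so e^{tA} = P e^{tJ} P^{-1}.

For a Jordan block J_k(λ), e^{tJ_k(λ)} = e^{λt} · (I + tN + t^2 N^2/2! + ... + t^{k-1} N^{k-1}/(k-1)!) where N is the nilpotent superdiagonal part.

Assembling the blocks and conjugating back gives the entries of e^{tA} as shown above.

e^{tA} = [[e^{6*t}, -t*e^{6*t}, 0], [0, e^{6*t}, 0], [0, t*e^{6*t}, e^{6*t}]]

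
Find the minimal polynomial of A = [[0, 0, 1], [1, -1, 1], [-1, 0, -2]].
m_A(x) = (x + 1)^2

The characteristic polynomial factors as (x + 1)^3. The minimal polynomial is ∏(x - λ)^{k_λ} where k_λ is the size of the largest Jordan block at λ.

For λ = -1: rank(A + I) = 1, and the largest Jordan block has size 2 (the smallest k with rank((A + I)^k) = rank((A + I)^(k+1))).

So m_A(x) = (x + 1)^2.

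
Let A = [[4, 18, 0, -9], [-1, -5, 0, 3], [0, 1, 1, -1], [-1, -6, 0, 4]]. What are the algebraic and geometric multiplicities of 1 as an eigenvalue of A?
The characteristic polynomial is (x - 1)^4, so the factor x - 1 appears with exponent 4: the algebraic multiplicity is 4.

rank(A - I) = 2, so the eigenspace has dimension 4 - 2 = 2: the geometric multiplicity is 2.

Since 2 < 4, A is not diagonalizable.

algebraic multiplicity 4, geometric multiplicity 2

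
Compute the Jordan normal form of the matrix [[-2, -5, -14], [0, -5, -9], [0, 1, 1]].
The characteristic polynomial is det(xI - A) = (x + 2)^3, so the eigenvalues are -2 (algebraic multiplicity 3).

For λ = -2: rank(A + 2I) = 2, rank((A + 2I)^2) = 1, rank((A + 2I)^3) = 0. The eigenspace has dimension 3 - 2 = 1, so there is 1 Jordan block; the rank sequence gives block sizes [3].

Assembling the blocks gives the Jordan form J above.

J = [[-2, 1, 0], [0, -2, 1], [0, 0, -2]]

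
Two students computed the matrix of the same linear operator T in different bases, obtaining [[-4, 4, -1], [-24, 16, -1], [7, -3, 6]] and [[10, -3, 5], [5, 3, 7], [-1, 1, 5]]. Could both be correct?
Two matrices over a field are similar if and only if they have the same invariant factors.

Both A and B have characteristic polynomial (x - 6)^3 and minimal polynomial (x - 6)^3. Computing further, both have invariant factors (x - 6)^3. Hence A and B are similar.

Yes.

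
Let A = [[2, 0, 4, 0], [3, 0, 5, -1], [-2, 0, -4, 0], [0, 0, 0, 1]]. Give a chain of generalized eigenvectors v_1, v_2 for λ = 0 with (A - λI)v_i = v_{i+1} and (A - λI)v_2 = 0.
v_1 = [[2, 2, -1, 0]]^T, v_2 = [[0, 1, 0, 0]]^T

We seek v_1 ∈ ker(A^2) \ ker(A), then set v_{i+1} = A v_i.

One such chain is v_1 = [[2, 2, -1, 0]]^T, v_2 = [[0, 1, 0, 0]]^T. Check: A v_2 = [[0, 0, 0, 0]]^T = 0.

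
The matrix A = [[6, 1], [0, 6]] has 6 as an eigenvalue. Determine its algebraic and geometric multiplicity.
The characteristic polynomial is (x - 6)^2, so the factor x - 6 appears with exponent 2: the algebraic multiplicity is 2.

rank(A - 6I) = 1, so the eigenspace has dimension 2 - 1 = 1: the geometric multiplicity is 1.

Since 1 < 2, A is not diagonalizable.

algebraic multiplicity 2, geometric multiplicity 1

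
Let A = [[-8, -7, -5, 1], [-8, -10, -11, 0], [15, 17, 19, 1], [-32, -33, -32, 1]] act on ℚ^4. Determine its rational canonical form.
R = [[0, 0, 0, -16], [1, 0, 0, 8], [0, 1, 0, -9], [0, 0, 1, 2]]

The invariant factors of A (the non-unit diagonal entries of the Smith normal form of xI - A over ℚ[x]) are (x^2 - x + 4)^2, each dividing the next. The characteristic polynomial is their product, (x^2 - x + 4)^2.

The rational canonical form is the block-diagonal matrix of companion matrices C(f_i):
R = [[0, 0, 0, -16], [1, 0, 0, 8], [0, 1, 0, -9], [0, 0, 1, 2]].

Note the characteristic polynomial does not split into linear factors over ℚ, so A has no Jordan form over ℚ; the rational canonical form exists over any field.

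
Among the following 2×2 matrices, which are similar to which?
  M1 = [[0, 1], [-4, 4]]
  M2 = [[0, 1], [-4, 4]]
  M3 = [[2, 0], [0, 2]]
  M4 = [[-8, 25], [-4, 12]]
Characteristic polynomials: χ_{M1} = (x - 2)^2, χ_{M2} = (x - 2)^2, χ_{M3} = (x - 2)^2, χ_{M4} = (x - 2)^2.

{M1, M2, M4}: invariant factors (x - 2)^2.

{M3}: invariant factors x - 2, x - 2.

Matrices are similar if and only if their invariant-factor lists agree; the partition into similarity classes is {M1, M2, M4}, {M3}.

2 classes: {M1, M2, M4}, {M3}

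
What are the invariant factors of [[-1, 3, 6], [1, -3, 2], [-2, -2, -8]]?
x + 4, (x + 4)^2

The Jordan structure of A has elementary divisors (x + 4)^2, (x + 4). Arranging the block sizes at each eigenvalue in decreasing order and taking row products gives the invariant factors.

Invariant factors (smallest first, each dividing the next): x + 4, (x + 4)^2.

Check: the last factor (x + 4)^2 is the minimal polynomial, and the product (x + 4)^3 is the characteristic polynomial.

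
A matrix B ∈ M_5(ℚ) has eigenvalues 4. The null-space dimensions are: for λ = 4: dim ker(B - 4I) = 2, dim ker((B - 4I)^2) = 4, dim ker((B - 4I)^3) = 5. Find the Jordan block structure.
λ = 4: successive nullity increments [2, 2, 1] count blocks of size ≥ k; block sizes are [3, 2].

Jordan blocks: (4, 3), (4, 2)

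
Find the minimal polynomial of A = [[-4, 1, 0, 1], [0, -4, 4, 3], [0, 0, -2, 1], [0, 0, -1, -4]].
The characteristic polynomial factors as (x + 3)^2(x + 4)^2. The minimal polynomial is ∏(x - λ)^{k_λ} where k_λ is the size of the largest Jordan block at λ.

For λ = -4: rank(A + 4I) = 3, and the largest Jordan block has size 2 (the smallest k with rank((A + 4I)^k) = rank((A + 4I)^(k+1))).
For λ = -3: rank(A + 3I) = 3, and the largest Jordan block has size 2 (the smallest k with rank((A + 3I)^k) = rank((A + 3I)^(k+1))).

So m_A(x) = (x + 3)^2(x + 4)^2.

m_A(x) = (x + 3)^2(x + 4)^2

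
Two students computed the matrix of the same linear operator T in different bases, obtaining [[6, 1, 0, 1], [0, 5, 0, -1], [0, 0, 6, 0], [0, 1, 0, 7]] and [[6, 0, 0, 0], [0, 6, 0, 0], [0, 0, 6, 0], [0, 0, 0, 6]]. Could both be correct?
No.

Both have characteristic polynomial (x - 6)^4, but the minimal polynomial of A is (x - 6)^2 while the minimal polynomial of B is x - 6. The minimal polynomial is a similarity invariant, so A and B are not similar.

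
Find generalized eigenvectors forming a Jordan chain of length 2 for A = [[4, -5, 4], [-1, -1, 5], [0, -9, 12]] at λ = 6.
We seek v_1 ∈ ker((A - 6I)^2) \ ker(A - 6I), then set v_{i+1} = (A - 6I) v_i.

One such chain is v_1 = [[1, 1, 2]]^T, v_2 = [[1, 2, 3]]^T. Check: (A - 6I) v_2 = [[0, 0, 0]]^T = 0.

v_1 = [[1, 1, 2]]^T, v_2 = [[1, 2, 3]]^T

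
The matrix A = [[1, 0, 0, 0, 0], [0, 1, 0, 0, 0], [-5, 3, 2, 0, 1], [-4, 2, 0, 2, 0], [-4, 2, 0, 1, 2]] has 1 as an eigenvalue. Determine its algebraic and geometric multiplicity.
algebraic multiplicity 2, geometric multiplicity 2

The characteristic polynomial is (x - 2)^3(x - 1)^2, so the factor x - 1 appears with exponent 2: the algebraic multiplicity is 2.

rank(A - I) = 3, so the eigenspace has dimension 5 - 3 = 2: the geometric multiplicity is 2.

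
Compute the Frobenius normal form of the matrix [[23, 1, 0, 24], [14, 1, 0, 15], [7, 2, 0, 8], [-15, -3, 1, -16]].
The invariant factors of A (the non-unit diagonal entries of the Smith normal form of xI - A over ℚ[x]) are (x - 3)^2(x - 1)^2, each dividing the next. The characteristic polynomial is their product, (x - 3)^2(x - 1)^2.

The rational canonical form is the block-diagonal matrix of companion matrices C(f_i):
R = [[0, 0, 0, -9], [1, 0, 0, 24], [0, 1, 0, -22], [0, 0, 1, 8]].

R = [[0, 0, 0, -9], [1, 0, 0, 24], [0, 1, 0, -22], [0, 0, 1, 8]]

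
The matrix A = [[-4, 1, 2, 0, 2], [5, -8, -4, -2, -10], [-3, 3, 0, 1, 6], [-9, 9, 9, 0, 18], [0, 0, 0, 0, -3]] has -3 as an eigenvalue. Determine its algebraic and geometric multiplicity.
algebraic multiplicity 5, geometric multiplicity 3

The characteristic polynomial is (x + 3)^5, so the factor x + 3 appears with exponent 5: the algebraic multiplicity is 5.

rank(A + 3I) = 2, so the eigenspace has dimension 5 - 2 = 3: the geometric multiplicity is 3.

Since 3 < 5, A is not diagonalizable.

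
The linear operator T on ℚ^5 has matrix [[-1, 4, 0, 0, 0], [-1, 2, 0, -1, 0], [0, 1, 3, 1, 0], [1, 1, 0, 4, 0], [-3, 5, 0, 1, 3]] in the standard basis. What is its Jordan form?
J = [[1, 1, 0, 0, 0], [0, 1, 0, 0, 0], [0, 0, 3, 1, 0], [0, 0, 0, 3, 0], [0, 0, 0, 0, 3]]

The characteristic polynomial is det(xI - A) = (x - 3)^3(x - 1)^2, so the eigenvalues are 1 (algebraic multiplicity 2), 3 (algebraic multiplicity 3).

For λ = 1: rank(A - I) = 4, rank((A - I)^2) = 3. The eigenspace has dimension 5 - 4 = 1, so there is 1 Jordan block; the rank sequence gives block sizes [2].

For λ = 3: rank(A - 3I) = 3, rank((A - 3I)^2) = 2. The eigenspace has dimension 5 - 3 = 2, so there are 2 Jordan blocks; the rank sequence gives block sizes [2, 1].

Assembling the blocks gives the Jordan form J above.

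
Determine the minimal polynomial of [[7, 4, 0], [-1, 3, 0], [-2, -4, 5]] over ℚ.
The characteristic polynomial factors as (x - 5)^3. The minimal polynomial is ∏(x - λ)^{k_λ} where k_λ is the size of the largest Jordan block at λ.

For λ = 5: rank(A - 5I) = 1, and the largest Jordan block has size 2 (the smallest k with rank((A - 5I)^k) = rank((A - 5I)^(k+1))).

So m_A(x) = (x - 5)^2.

m_A(x) = (x - 5)^2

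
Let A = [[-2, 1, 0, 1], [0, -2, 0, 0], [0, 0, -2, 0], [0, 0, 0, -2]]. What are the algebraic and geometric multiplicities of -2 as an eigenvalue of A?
algebraic multiplicity 4, geometric multiplicity 3

The characteristic polynomial is (x + 2)^4, so the factor x + 2 appears with exponent 4: the algebraic multiplicity is 4.

rank(A + 2I) = 1, so the eigenspace has dimension 4 - 1 = 3: the geometric multiplicity is 3.

Since 3 < 4, A is not diagonalizable.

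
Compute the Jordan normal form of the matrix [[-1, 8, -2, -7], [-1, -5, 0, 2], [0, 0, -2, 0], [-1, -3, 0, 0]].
The characteristic polynomial is det(xI - A) = (x + 2)^4, so the eigenvalues are -2 (algebraic multiplicity 4).

For λ = -2: rank(A + 2I) = 2, rank((A + 2I)^2) = 1, rank((A + 2I)^3) = 0. The eigenspace has dimension 4 - 2 = 2, so there are 2 Jordan blocks; the rank sequence gives block sizes [3, 1].

Assembling the blocks gives the Jordan form J above.

J = [[-2, 1, 0, 0], [0, -2, 1, 0], [0, 0, -2, 0], [0, 0, 0, -2]]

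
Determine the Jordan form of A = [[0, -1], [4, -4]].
The characteristic polynomial is det(xI - A) = (x + 2)^2, so the eigenvalues are -2 (algebraic multiplicity 2).

For λ = -2: rank(A + 2I) = 1, rank((A + 2I)^2) = 0. The eigenspace has dimension 2 - 1 = 1, so there is 1 Jordan block; the rank sequence gives block sizes [2].

Assembling the blocks gives the Jordan form J above.

J = [[-2, 1], [0, -2]]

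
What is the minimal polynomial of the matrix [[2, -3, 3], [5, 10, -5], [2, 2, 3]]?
The characteristic polynomial factors as (x - 5)^3. The minimal polynomial is ∏(x - λ)^{k_λ} where k_λ is the size of the largest Jordan block at λ.

For λ = 5: rank(A - 5I) = 1, and the largest Jordan block has size 2 (the smallest k with rank((A - 5I)^k) = rank((A - 5I)^(k+1))).

So m_A(x) = (x - 5)^2.

m_A(x) = (x - 5)^2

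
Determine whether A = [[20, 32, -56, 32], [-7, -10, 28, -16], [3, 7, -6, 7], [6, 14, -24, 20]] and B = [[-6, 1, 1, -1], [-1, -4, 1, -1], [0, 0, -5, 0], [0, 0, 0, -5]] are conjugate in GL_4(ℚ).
No.

trace(A) = 24 but trace(B) = -20. The trace is a similarity invariant, so A and B are not similar.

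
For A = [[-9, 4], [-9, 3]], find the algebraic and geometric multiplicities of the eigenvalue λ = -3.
The characteristic polynomial is (x + 3)^2, so the factor x + 3 appears with exponent 2: the algebraic multiplicity is 2.

rank(A + 3I) = 1, so the eigenspace has dimension 2 - 1 = 1: the geometric multiplicity is 1.

Since 1 < 2, A is not diagonalizable.

algebraic multiplicity 2, geometric multiplicity 1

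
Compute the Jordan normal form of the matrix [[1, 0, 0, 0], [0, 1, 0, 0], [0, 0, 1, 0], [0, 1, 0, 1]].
The characteristic polynomial is det(xI - A) = (x - 1)^4, so the eigenvalues are 1 (algebraic multiplicity 4).

For λ = 1: rank(A - I) = 1, rank((A - I)^2) = 0. The eigenspace has dimension 4 - 1 = 3, so there are 3 Jordan blocks; the rank sequence gives block sizes [2, 1, 1].

Assembling the blocks gives the Jordan form J above.

J = [[1, 1, 0, 0], [0, 1, 0, 0], [0, 0, 1, 0], [0, 0, 0, 1]]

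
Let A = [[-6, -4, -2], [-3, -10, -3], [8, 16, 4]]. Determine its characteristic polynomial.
xI - A = [[x + 6, 4, 2], [3, x + 10, 3], [-8, -16, x - 4]].

Expanding det(xI - A) along the first row:
det(xI - A) = + (x + 6)·det([[x + 10, 3], [-16, x - 4]]) - (4)·det([[3, 3], [-8, x - 4]]) + (2)·det([[3, x + 10], [-8, -16]]).

Evaluating gives χ_A(x) = x^3 + 12x^2 + 48x + 64 = (x + 4)^3.

χ_A(x) = (x + 4)^3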